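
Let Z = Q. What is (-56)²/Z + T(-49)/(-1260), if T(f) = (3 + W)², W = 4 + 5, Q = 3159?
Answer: 97124/110565 ≈ 0.87843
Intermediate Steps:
W = 9
Z = 3159
T(f) = 144 (T(f) = (3 + 9)² = 12² = 144)
(-56)²/Z + T(-49)/(-1260) = (-56)²/3159 + 144/(-1260) = 3136*(1/3159) + 144*(-1/1260) = 3136/3159 - 4/35 = 97124/110565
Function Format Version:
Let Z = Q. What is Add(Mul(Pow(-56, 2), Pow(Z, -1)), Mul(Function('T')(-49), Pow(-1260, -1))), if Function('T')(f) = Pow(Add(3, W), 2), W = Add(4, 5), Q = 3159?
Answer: Rational(97124, 110565) ≈ 0.87843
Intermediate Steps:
W = 9
Z = 3159
Function('T')(f) = 144 (Function('T')(f) = Pow(Add(3, 9), 2) = Pow(12, 2) = 144)
Add(Mul(Pow(-56, 2), Pow(Z, -1)), Mul(Function('T')(-49), Pow(-1260, -1))) = Add(Mul(Pow(-56, 2), Pow(3159, -1)), Mul(144, Pow(-1260, -1))) = Add(Mul(3136, Rational(1, 3159)), Mul(144, Rational(-1, 1260))) = Add(Rational(3136, 3159), Rational(-4, 35)) = Rational(97124, 110565)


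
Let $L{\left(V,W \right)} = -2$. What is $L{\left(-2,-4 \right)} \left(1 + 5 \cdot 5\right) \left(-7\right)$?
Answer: $364$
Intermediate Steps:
$L{\left(-2,-4 \right)} \left(1 + 5 \cdot 5\right) \left(-7\right) = - 2 \left(1 + 5 \cdot 5\right) \left(-7\right) = - 2 \left(1 + 25\right) \left(-7\right) = \left(-2\right) 26 \left(-7\right) = \left(-52\right) \left(-7\right) = 364$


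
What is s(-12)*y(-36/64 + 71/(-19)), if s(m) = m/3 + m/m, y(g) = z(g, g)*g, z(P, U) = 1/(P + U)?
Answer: -3/2 ≈ -1.5000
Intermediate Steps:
y(g) = ½ (y(g) = g/(g + g) = g/((2*g)) = (1/(2*g))*g = ½)
s(m) = 1 + m/3 (s(m) = m*(⅓) + 1 = m/3 + 1 = 1 + m/3)
s(-12)*y(-36/64 + 71/(-19)) = (1 + (⅓)*(-12))*(½) = (1 - 4)*(½) = -3*½ = -3/2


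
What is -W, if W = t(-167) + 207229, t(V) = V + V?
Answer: -206895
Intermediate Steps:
t(V) = 2*V
W = 206895 (W = 2*(-167) + 207229 = -334 + 207229 = 206895)
-W = -1*206895 = -206895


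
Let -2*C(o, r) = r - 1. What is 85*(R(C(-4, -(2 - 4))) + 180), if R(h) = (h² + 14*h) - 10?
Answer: 55505/4 ≈ 13876.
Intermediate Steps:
C(o, r) = ½ - r/2 (C(o, r) = -(r - 1)/2 = -(-1 + r)/2 = ½ - r/2)
R(h) = -10 + h² + 14*h
85*(R(C(-4, -(2 - 4))) + 180) = 85*((-10 + (½ - (-1)*(2 - 4)/2)² + 14*(½ - (-1)*(2 - 4)/2)) + 180) = 85*((-10 + (½ - (-1)*(-2)/2)² + 14*(½ - (-1)*(-2)/2)) + 180) = 85*((-10 + (½ - ½*2)² + 14*(½ - ½*2)) + 180) = 85*((-10 + (½ - 1)² + 14*(½ - 1)) + 180) = 85*((-10 + (-½)² + 14*(-½)) + 180) = 85*((-10 + ¼ - 7) + 180) = 85*(-67/4 + 180) = 85*(653/4) = 55505/4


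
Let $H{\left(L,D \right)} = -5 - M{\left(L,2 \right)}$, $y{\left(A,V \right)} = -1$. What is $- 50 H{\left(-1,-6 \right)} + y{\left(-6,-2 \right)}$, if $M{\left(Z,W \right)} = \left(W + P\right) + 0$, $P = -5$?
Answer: $99$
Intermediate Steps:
$M{\left(Z,W \right)} = -5 + W$ ($M{\left(Z,W \right)} = \left(W - 5\right) + 0 = \left(-5 + W\right) + 0 = -5 + W$)
$H{\left(L,D \right)} = -2$ ($H{\left(L,D \right)} = -5 - \left(-5 + 2\right) = -5 - -3 = -5 + 3 = -2$)
$- 50 H{\left(-1,-6 \right)} + y{\left(-6,-2 \right)} = \left(-50\right) \left(-2\right) - 1 = 100 - 1 = 99$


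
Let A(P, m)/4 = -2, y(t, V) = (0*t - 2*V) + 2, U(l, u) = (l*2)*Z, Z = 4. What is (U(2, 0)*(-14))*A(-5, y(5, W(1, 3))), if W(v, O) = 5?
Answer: 1792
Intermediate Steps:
U(l, u) = 8*l (U(l, u) = (l*2)*4 = (2*l)*4 = 8*l)
y(t, V) = 2 - 2*V (y(t, V) = (0 - 2*V) + 2 = -2*V + 2 = 2 - 2*V)
A(P, m) = -8 (A(P, m) = 4*(-2) = -8)
(U(2, 0)*(-14))*A(-5, y(5, W(1, 3))) = ((8*2)*(-14))*(-8) = (16*(-14))*(-8) = -224*(-8) = 1792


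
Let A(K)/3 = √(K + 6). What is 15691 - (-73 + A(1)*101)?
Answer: 15764 - 303*√7 ≈ 14962.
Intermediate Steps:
A(K) = 3*√(6 + K) (A(K) = 3*√(K + 6) = 3*√(6 + K))
15691 - (-73 + A(1)*101) = 15691 - (-73 + (3*√(6 + 1))*101) = 15691 - (-73 + (3*√7)*101) = 15691 - (-73 + 303*√7) = 15691 + (73 - 303*√7) = 15764 - 303*√7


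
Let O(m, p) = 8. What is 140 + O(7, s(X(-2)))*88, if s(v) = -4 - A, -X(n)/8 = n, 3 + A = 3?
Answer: 844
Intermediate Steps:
A = 0 (A = -3 + 3 = 0)
X(n) = -8*n
s(v) = -4 (s(v) = -4 - 1*0 = -4 + 0 = -4)
140 + O(7, s(X(-2)))*88 = 140 + 8*88 = 140 + 704 = 844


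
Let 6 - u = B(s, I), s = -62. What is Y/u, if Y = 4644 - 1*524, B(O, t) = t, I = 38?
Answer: -515/4 ≈ -128.75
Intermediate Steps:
u = -32 (u = 6 - 1*38 = 6 - 38 = -32)
Y = 4120 (Y = 4644 - 524 = 4120)
Y/u = 4120/(-32) = 4120*(-1/32) = -515/4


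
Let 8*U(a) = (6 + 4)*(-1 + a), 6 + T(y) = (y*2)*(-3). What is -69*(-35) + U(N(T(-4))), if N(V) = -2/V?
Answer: 43445/18 ≈ 2413.6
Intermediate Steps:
T(y) = -6 - 6*y (T(y) = -6 + (y*2)*(-3) = -6 + (2*y)*(-3) = -6 - 6*y)
U(a) = -5/4 + 5*a/4 (U(a) = ((6 + 4)*(-1 + a))/8 = (10*(-1 + a))/8 = (-10 + 10*a)/8 = -5/4 + 5*a/4)
-69*(-35) + U(N(T(-4))) = -69*(-35) + (-5/4 + 5*(-2/(-6 - 6*(-4)))/4) = 2415 + (-5/4 + 5*(-2/(-6 + 24))/4) = 2415 + (-5/4 + 5*(-2/18)/4) = 2415 + (-5/4 + 5*(-2*1/18)/4) = 2415 + (-5/4 + (5/4)*(-⅑)) = 2415 + (-5/4 - 5/36) = 2415 - 25/18 = 43445/18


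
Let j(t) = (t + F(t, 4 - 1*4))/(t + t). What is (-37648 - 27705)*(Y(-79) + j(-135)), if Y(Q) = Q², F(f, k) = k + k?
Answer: -815801499/2 ≈ -4.0790e+8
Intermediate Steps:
F(f, k) = 2*k
j(t) = ½ (j(t) = (t + 2*(4 - 1*4))/(t + t) = (t + 2*(4 - 4))/((2*t)) = (t + 2*0)*(1/(2*t)) = (t + 0)*(1/(2*t)) = t*(1/(2*t)) = ½)
(-37648 - 27705)*(Y(-79) + j(-135)) = (-37648 - 27705)*((-79)² + ½) = -65353*(6241 + ½) = -65353*12483/2 = -815801499/2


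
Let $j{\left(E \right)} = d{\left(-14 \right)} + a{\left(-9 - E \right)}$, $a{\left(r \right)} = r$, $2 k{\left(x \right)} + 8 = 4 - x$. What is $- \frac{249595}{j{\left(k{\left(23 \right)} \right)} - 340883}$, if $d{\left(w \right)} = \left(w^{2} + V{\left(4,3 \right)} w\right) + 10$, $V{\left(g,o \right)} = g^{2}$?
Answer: $\frac{499190}{681793} \approx 0.73217$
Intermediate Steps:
$k{\left(x \right)} = -2 - \frac{x}{2}$ ($k{\left(x \right)} = -4 + \frac{4 - x}{2} = -4 - \left(-2 + \frac{x}{2}\right) = -2 - \frac{x}{2}$)
$d{\left(w \right)} = 10 + w^{2} + 16 w$ ($d{\left(w \right)} = \left(w^{2} + 4^{2} w\right) + 10 = \left(w^{2} + 16 w\right) + 10 = 10 + w^{2} + 16 w$)
$j{\left(E \right)} = -27 - E$ ($j{\left(E \right)} = \left(10 + \left(-14\right)^{2} + 16 \left(-14\right)\right) - \left(9 + E\right) = \left(10 + 196 - 224\right) - \left(9 + E\right) = -18 - \left(9 + E\right) = -27 - E$)
$- \frac{249595}{j{\left(k{\left(23 \right)} \right)} - 340883} = - \frac{249595}{\left(-27 - \left(-2 - \frac{23}{2}\right)\right) - 340883} = - \frac{249595}{\left(-27 - - \frac{27}{2}\right) - 340883} = - \frac{249595}{\left(-27 + \frac{27}{2}\right) - 340883} = - \frac{249595}{- \frac{27}{2} - 340883} = - \frac{249595}{- \frac{681793}{2}} = \left(-249595\right) \left(- \frac{2}{681793}\right) = \frac{499190}{681793}$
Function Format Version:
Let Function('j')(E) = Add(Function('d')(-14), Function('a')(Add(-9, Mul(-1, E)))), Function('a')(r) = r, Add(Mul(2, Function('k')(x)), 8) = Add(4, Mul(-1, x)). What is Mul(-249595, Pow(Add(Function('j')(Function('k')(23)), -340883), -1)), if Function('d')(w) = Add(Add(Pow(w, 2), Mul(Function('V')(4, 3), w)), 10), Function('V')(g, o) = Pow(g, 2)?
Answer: Rational(499190, 681793) ≈ 0.73217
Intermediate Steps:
Function('k')(x) = Add(-2, Mul(Rational(-1, 2), x)) (Function('k')(x) = Add(-4, Mul(Rational(1, 2), Add(4, Mul(-1, x)))) = Add(-4, Add(2, Mul(Rational(-1, 2), x))) = Add(-2, Mul(Rational(-1, 2), x)))
Function('d')(w) = Add(10, Pow(w, 2), Mul(16, w)) (Function('d')(w) = Add(Add(Pow(w, 2), Mul(Pow(4, 2), w)), 10) = Add(Add(Pow(w, 2), Mul(16, w)), 10) = Add(10, Pow(w, 2), Mul(16, w)))
Function('j')(E) = Add(-27, Mul(-1, E)) (Function('j')(E) = Add(Add(10, Pow(-14, 2), Mul(16, -14)), Add(-9, Mul(-1, E))) = Add(Add(10, 196, -224), Add(-9, Mul(-1, E))) = Add(-18, Add(-9, Mul(-1, E))) = Add(-27, Mul(-1, E)))
Mul(-249595, Pow(Add(Function('j')(Function('k')(23)), -340883), -1)) = Mul(-249595, Pow(Add(Add(-27, Mul(-1, Add(-2, Mul(Rational(-1, 2), 23)))), -340883), -1)) = Mul(-249595, Pow(Add(Add(-27, Mul(-1, Add(-2, Rational(-23, 2)))), -340883), -1)) = Mul(-249595, Pow(Add(Add(-27, Mul(-1, Rational(-27, 2))), -340883), -1)) = Mul(-249595, Pow(Add(Add(-27, Rational(27, 2)), -340883), -1)) = Mul(-249595, Pow(Add(Rational(-27, 2), -340883), -1)) = Mul(-249595, Pow(Rational(-681793, 2), -1)) = Mul(-249595, Rational(-2, 681793)) = Rational(499190, 681793)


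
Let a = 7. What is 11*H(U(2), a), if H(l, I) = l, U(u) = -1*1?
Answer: -11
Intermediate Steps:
U(u) = -1
11*H(U(2), a) = 11*(-1) = -11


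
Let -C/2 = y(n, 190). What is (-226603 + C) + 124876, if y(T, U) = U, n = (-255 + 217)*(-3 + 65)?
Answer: -102107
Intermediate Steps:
n = -2356 (n = -38*62 = -2356)
C = -380 (C = -2*190 = -380)
(-226603 + C) + 124876 = (-226603 - 380) + 124876 = -226983 + 124876 = -102107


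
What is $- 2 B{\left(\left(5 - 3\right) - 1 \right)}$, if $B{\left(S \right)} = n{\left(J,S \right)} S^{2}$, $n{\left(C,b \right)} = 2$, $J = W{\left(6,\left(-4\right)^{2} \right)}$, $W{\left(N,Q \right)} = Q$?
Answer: $-4$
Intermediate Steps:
$J = 16$ ($J = \left(-4\right)^{2} = 16$)
$B{\left(S \right)} = 2 S^{2}$
$- 2 B{\left(\left(5 - 3\right) - 1 \right)} = - 2 \cdot 2 \left(\left(5 - 3\right) - 1\right)^{2} = - 2 \cdot 2 \left(2 - 1\right)^{2} = - 2 \cdot 2 \cdot 1^{2} = - 2 \cdot 2 \cdot 1 = \left(-2\right) 2 = -4$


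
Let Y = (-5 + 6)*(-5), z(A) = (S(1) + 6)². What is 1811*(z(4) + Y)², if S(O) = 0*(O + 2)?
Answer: 1740371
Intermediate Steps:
S(O) = 0 (S(O) = 0*(2 + O) = 0)
z(A) = 36 (z(A) = (0 + 6)² = 6² = 36)
Y = -5 (Y = 1*(-5) = -5)
1811*(z(4) + Y)² = 1811*(36 - 5)² = 1811*31² = 1811*961 = 1740371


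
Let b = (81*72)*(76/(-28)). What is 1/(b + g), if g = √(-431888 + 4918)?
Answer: -387828/6149667197 - 49*I*√426970/12299334394 ≈ -6.3065e-5 - 2.6032e-6*I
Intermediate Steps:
g = I*√426970 (g = √(-426970) = I*√426970 ≈ 653.43*I)
b = -110808/7 (b = 5832*(76*(-1/28)) = 5832*(-19/7) = -110808/7 ≈ -15830.)
1/(b + g) = 1/(-110808/7 + I*√426970)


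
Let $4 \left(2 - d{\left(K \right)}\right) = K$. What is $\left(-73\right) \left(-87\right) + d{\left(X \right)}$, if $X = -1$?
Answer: $\frac{25413}{4} \approx 6353.3$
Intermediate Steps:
$d{\left(K \right)} = 2 - \frac{K}{4}$
$\left(-73\right) \left(-87\right) + d{\left(X \right)} = \left(-73\right) \left(-87\right) + \left(2 - - \frac{1}{4}\right) = 6351 + \left(2 + \frac{1}{4}\right) = 6351 + \frac{9}{4} = \frac{25413}{4}$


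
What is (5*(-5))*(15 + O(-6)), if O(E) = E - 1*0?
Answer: -225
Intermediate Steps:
O(E) = E (O(E) = E + 0 = E)
(5*(-5))*(15 + O(-6)) = (5*(-5))*(15 - 6) = -25*9 = -225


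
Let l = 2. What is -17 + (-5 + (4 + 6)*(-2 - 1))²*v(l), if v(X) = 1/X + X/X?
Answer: 3641/2 ≈ 1820.5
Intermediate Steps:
v(X) = 1 + 1/X (v(X) = 1/X + 1 = 1 + 1/X)
-17 + (-5 + (4 + 6)*(-2 - 1))²*v(l) = -17 + (-5 + (4 + 6)*(-2 - 1))²*((1 + 2)/2) = -17 + (-5 + 10*(-3))²*((½)*3) = -17 + (-5 - 30)²*(3/2) = -17 + (-35)²*(3/2) = -17 + 1225*(3/2) = -17 + 3675/2 = 3641/2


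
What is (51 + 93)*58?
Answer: 8352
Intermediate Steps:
(51 + 93)*58 = 144*58 = 8352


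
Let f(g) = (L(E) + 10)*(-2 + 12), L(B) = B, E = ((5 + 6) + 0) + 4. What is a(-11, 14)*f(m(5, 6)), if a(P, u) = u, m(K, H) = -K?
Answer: 3500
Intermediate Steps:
E = 15 (E = (11 + 0) + 4 = 11 + 4 = 15)
f(g) = 250 (f(g) = (15 + 10)*(-2 + 12) = 25*10 = 250)
a(-11, 14)*f(m(5, 6)) = 14*250 = 3500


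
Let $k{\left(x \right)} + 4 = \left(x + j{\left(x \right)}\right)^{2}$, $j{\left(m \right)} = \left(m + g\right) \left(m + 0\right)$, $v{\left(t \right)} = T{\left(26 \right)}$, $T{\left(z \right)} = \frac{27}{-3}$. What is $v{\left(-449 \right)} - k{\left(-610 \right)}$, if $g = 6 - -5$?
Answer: $-133064448405$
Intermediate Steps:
$T{\left(z \right)} = -9$ ($T{\left(z \right)} = 27 \left(- \frac{1}{3}\right) = -9$)
$v{\left(t \right)} = -9$
$g = 11$ ($g = 6 + 5 = 11$)
$j{\left(m \right)} = m \left(11 + m\right)$ ($j{\left(m \right)} = \left(m + 11\right) \left(m + 0\right) = \left(11 + m\right) m = m \left(11 + m\right)$)
$k{\left(x \right)} = -4 + \left(x + x \left(11 + x\right)\right)^{2}$
$v{\left(-449 \right)} - k{\left(-610 \right)} = -9 - \left(-4 + \left(-610\right)^{2} \left(12 - 610\right)^{2}\right) = -9 - \left(-4 + 372100 \left(-598\right)^{2}\right) = -9 - \left(-4 + 372100 \cdot 357604\right) = -9 - \left(-4 + 133064448400\right) = -9 - 133064448396 = -133064448405$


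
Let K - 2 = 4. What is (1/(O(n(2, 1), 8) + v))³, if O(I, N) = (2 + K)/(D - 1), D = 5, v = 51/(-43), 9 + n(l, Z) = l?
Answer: 79507/42875 ≈ 1.8544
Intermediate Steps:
K = 6 (K = 2 + 4 = 6)
n(l, Z) = -9 + l
v = -51/43 (v = 51*(-1/43) = -51/43 ≈ -1.1860)
O(I, N) = 2 (O(I, N) = (2 + 6)/(5 - 1) = 8/4 = 8*(¼) = 2)
(1/(O(n(2, 1), 8) + v))³ = (1/(2 - 51/43))³ = (1/(35/43))³ = (43/35)³ = 79507/42875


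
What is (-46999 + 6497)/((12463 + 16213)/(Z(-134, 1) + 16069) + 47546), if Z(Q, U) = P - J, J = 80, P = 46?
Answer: -46389255/54459199 ≈ -0.85182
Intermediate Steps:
Z(Q, U) = -34 (Z(Q, U) = 46 - 1*80 = 46 - 80 = -34)
(-46999 + 6497)/((12463 + 16213)/(Z(-134, 1) + 16069) + 47546) = (-46999 + 6497)/((12463 + 16213)/(-34 + 16069) + 47546) = -40502/(28676/16035 + 47546) = -40502/762428786/16035 = -40502*16035/762428786 = -46389255/54459199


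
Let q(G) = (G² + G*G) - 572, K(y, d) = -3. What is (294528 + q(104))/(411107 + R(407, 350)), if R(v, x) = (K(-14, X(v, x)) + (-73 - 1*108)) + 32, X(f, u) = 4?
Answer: 105196/136985 ≈ 0.76794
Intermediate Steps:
q(G) = -572 + 2*G² (q(G) = (G² + G²) - 572 = 2*G² - 572 = -572 + 2*G²)
R(v, x) = -152 (R(v, x) = (-3 + (-73 - 1*108)) + 32 = (-3 + (-73 - 108)) + 32 = (-3 - 181) + 32 = -184 + 32 = -152)
(294528 + q(104))/(411107 + R(407, 350)) = (294528 + (-572 + 2*104²))/(411107 - 152) = (294528 + (-572 + 2*10816))/410955 = (294528 + (-572 + 21632))*(1/410955) = (294528 + 21060)*(1/410955) = 315588*(1/410955) = 105196/136985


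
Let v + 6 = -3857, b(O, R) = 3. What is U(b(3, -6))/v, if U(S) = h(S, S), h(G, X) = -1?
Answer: 1/3863 ≈ 0.00025887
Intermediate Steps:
U(S) = -1
v = -3863 (v = -6 - 3857 = -3863)
U(b(3, -6))/v = -1/(-3863) = -1*(-1/3863) = 1/3863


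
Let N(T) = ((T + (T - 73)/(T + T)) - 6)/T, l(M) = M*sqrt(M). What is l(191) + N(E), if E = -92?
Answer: 17867/16928 + 191*sqrt(191) ≈ 2640.7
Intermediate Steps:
l(M) = M**(3/2)
N(T) = (-6 + T + (-73 + T)/(2*T))/T (N(T) = ((T + (-73 + T)/((2*T))) - 6)/T = ((T + (-73 + T)*(1/(2*T))) - 6)/T = ((T + (-73 + T)/(2*T)) - 6)/T = (-6 + T + (-73 + T)/(2*T))/T)
l(191) + N(E) = 191**(3/2) + (1 - 73/2/(-92)**2 - 11/2/(-92)) = 191*sqrt(191) + (1 - 73/2*1/8464 - 11/2*(-1/92)) = 191*sqrt(191) + (1 - 73/16928 + 11/184) = 191*sqrt(191) + 17867/16928 = 17867/16928 + 191*sqrt(191)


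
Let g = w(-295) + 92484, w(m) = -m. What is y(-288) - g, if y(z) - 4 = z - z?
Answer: -92775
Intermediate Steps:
y(z) = 4 (y(z) = 4 + (z - z) = 4 + 0 = 4)
g = 92779 (g = -1*(-295) + 92484 = 295 + 92484 = 92779)
y(-288) - g = 4 - 1*92779 = 4 - 92779 = -92775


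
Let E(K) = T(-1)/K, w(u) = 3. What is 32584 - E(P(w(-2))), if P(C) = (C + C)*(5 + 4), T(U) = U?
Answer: 1759537/54 ≈ 32584.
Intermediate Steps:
P(C) = 18*C (P(C) = (2*C)*9 = 18*C)
E(K) = -1/K
32584 - E(P(w(-2))) = 32584 - (-1)/(18*3) = 32584 - (-1)/54 = 32584 - 1*(-1/54) = 32584 + 1/54 = 1759537/54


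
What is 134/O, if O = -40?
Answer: -67/20 ≈ -3.3500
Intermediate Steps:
134/O = 134/(-40) = 134*(-1/40) = -67/20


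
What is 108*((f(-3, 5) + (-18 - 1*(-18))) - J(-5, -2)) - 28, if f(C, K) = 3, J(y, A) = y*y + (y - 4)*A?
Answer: -4348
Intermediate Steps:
J(y, A) = y² + A*(-4 + y) (J(y, A) = y² + (-4 + y)*A = y² + A*(-4 + y))
108*((f(-3, 5) + (-18 - 1*(-18))) - J(-5, -2)) - 28 = 108*((3 + (-18 - 1*(-18))) - ((-5)² - 4*(-2) - 2*(-5))) - 28 = 108*((3 + (-18 + 18)) - (25 + 8 + 10)) - 28 = 108*((3 + 0) - 1*43) - 28 = 108*(3 - 43) - 28 = 108*(-40) - 28 = -4320 - 28 = -4348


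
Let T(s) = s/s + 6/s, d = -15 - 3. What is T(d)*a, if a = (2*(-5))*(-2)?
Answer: 40/3 ≈ 13.333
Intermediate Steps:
a = 20 (a = -10*(-2) = 20)
d = -18
T(s) = 1 + 6/s
T(d)*a = ((6 - 18)/(-18))*20 = -1/18*(-12)*20 = (⅔)*20 = 40/3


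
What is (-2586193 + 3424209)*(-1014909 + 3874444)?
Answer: 2396336082560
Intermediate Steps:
(-2586193 + 3424209)*(-1014909 + 3874444) = 838016*2859535 = 2396336082560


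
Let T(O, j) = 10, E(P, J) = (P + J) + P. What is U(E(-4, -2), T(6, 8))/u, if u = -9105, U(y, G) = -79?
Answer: 79/9105 ≈ 0.0086766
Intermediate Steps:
E(P, J) = J + 2*P (E(P, J) = (J + P) + P = J + 2*P)
U(E(-4, -2), T(6, 8))/u = -79/(-9105) = -79*(-1/9105) = 79/9105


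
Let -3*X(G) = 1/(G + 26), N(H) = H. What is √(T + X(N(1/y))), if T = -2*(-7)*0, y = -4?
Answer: 2*I*√309/309 ≈ 0.11378*I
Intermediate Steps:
X(G) = -1/(3*(26 + G)) (X(G) = -1/(3*(G + 26)) = -1/(3*(26 + G)))
T = 0 (T = 14*0 = 0)
√(T + X(N(1/y))) = √(0 - 1/(78 + 3/(-4))) = √(0 - 1/(78 + 3*(-¼))) = √(0 - 1/(78 - ¾)) = √(0 - 1/309/4) = √(0 - 1*4/309) = √(0 - 4/309) = √(-4/309) = 2*I*√309/309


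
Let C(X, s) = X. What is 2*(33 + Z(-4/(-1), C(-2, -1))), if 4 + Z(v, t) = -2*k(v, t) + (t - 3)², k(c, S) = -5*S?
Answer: 68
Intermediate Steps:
Z(v, t) = -4 + (-3 + t)² + 10*t (Z(v, t) = -4 + (-(-10)*t + (t - 3)²) = -4 + (10*t + (-3 + t)²) = -4 + ((-3 + t)² + 10*t) = -4 + (-3 + t)² + 10*t)
2*(33 + Z(-4/(-1), C(-2, -1))) = 2*(33 + (5 + (-2)² + 4*(-2))) = 2*(33 + (5 + 4 - 8)) = 2*(33 + 1) = 2*34 = 68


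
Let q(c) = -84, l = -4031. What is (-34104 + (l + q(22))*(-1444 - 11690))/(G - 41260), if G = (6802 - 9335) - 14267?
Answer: -27006153/29030 ≈ -930.28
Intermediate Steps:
G = -16800 (G = -2533 - 14267 = -16800)
(-34104 + (l + q(22))*(-1444 - 11690))/(G - 41260) = (-34104 + (-4031 - 84)*(-1444 - 11690))/(-16800 - 41260) = (-34104 - 4115*(-13134))/(-58060) = (-34104 + 54046410)*(-1/58060) = 54012306*(-1/58060) = -27006153/29030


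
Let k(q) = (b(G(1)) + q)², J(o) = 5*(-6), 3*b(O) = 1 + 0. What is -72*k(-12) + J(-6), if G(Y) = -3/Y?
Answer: -9830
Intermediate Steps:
b(O) = ⅓ (b(O) = (1 + 0)/3 = (⅓)*1 = ⅓)
J(o) = -30
k(q) = (⅓ + q)²
-72*k(-12) + J(-6) = -8*(1 + 3*(-12))² - 30 = -8*(1 - 36)² - 30 = -8*(-35)² - 30 = -8*1225 - 30 = -72*1225/9 - 30 = -9800 - 30 = -9830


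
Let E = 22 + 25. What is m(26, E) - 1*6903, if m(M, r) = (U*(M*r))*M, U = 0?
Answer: -6903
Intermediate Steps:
E = 47
m(M, r) = 0 (m(M, r) = (0*(M*r))*M = 0*M = 0)
m(26, E) - 1*6903 = 0 - 1*6903 = 0 - 6903 = -6903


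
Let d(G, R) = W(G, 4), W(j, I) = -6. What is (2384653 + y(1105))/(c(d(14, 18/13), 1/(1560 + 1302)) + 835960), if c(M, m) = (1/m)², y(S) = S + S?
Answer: 2386863/9027004 ≈ 0.26441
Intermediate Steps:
d(G, R) = -6
y(S) = 2*S
c(M, m) = m⁻²
(2384653 + y(1105))/(c(d(14, 18/13), 1/(1560 + 1302)) + 835960) = (2384653 + 2*1105)/((1/(1560 + 1302))⁻² + 835960) = (2384653 + 2210)/((1/2862)⁻² + 835960) = 2386863/((1/2862)⁻² + 835960) = 2386863/(8191044 + 835960) = 2386863/9027004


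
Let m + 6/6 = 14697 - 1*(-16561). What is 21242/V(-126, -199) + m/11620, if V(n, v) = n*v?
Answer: 10516021/2973060 ≈ 3.5371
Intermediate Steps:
m = 31257 (m = -1 + (14697 - 1*(-16561)) = -1 + (14697 + 16561) = -1 + 31258 = 31257)
21242/V(-126, -199) + m/11620 = 21242/((-126*(-199))) + 31257/11620 = 21242/25074 + 31257*(1/11620) = 21242*(1/25074) + 31257/11620 = 10621/12537 + 31257/11620 = 10516021/2973060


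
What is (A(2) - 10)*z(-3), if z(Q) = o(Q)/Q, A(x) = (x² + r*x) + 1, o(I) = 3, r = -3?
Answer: 11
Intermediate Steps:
A(x) = 1 + x² - 3*x (A(x) = (x² - 3*x) + 1 = 1 + x² - 3*x)
z(Q) = 3/Q
(A(2) - 10)*z(-3) = ((1 + 2² - 3*2) - 10)*(3/(-3)) = ((1 + 4 - 6) - 10)*(3*(-⅓)) = (-1 - 10)*(-1) = -11*(-1) = 11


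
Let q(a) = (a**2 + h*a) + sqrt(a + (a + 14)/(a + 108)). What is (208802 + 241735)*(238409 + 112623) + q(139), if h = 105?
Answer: 158152938100 + sqrt(8518042)/247 ≈ 1.5815e+11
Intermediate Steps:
q(a) = a**2 + sqrt(a + (14 + a)/(108 + a)) + 105*a (q(a) = (a**2 + 105*a) + sqrt(a + (a + 14)/(a + 108)) = (a**2 + 105*a) + sqrt(a + (14 + a)/(108 + a)) = a**2 + sqrt(a + (14 + a)/(108 + a)) + 105*a)
(208802 + 241735)*(238409 + 112623) + q(139) = (208802 + 241735)*(238409 + 112623) + (139**2 + sqrt((14 + 139 + 139*(108 + 139))/(108 + 139)) + 105*139) = 450537*351032 + (19321 + sqrt((14 + 139 + 139*247)/247) + 14595) = 158152904184 + (19321 + sqrt((14 + 139 + 34333)/247) + 14595) = 158152904184 + (19321 + sqrt((1/247)*34486) + 14595) = 158152904184 + (19321 + sqrt(34486/247) + 14595) = 158152904184 + (19321 + sqrt(8518042)/247 + 14595) = 158152904184 + (33916 + sqrt(8518042)/247) = 158152938100 + sqrt(8518042)/247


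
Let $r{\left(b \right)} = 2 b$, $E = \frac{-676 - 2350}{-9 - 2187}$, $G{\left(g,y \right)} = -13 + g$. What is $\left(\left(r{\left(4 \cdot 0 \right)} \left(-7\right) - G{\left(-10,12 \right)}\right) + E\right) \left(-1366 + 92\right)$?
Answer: $- \frac{17050579}{549} \approx -31058.0$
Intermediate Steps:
$E = \frac{1513}{1098}$ ($E = - \frac{3026}{-2196} = \left(-3026\right) \left(- \frac{1}{2196}\right) = \frac{1513}{1098} \approx 1.378$)
$\left(\left(r{\left(4 \cdot 0 \right)} \left(-7\right) - G{\left(-10,12 \right)}\right) + E\right) \left(-1366 + 92\right) = \left(\left(2 \cdot 4 \cdot 0 \left(-7\right) - \left(-13 - 10\right)\right) + \frac{1513}{1098}\right) \left(-1366 + 92\right) = \left(\left(2 \cdot 0 \left(-7\right) - -23\right) + \frac{1513}{1098}\right) \left(-1274\right) = \left(\left(0 \left(-7\right) + 23\right) + \frac{1513}{1098}\right) \left(-1274\right) = \left(\left(0 + 23\right) + \frac{1513}{1098}\right) \left(-1274\right) = \left(23 + \frac{1513}{1098}\right) \left(-1274\right) = \frac{26767}{1098} \left(-1274\right) = - \frac{17050579}{549}$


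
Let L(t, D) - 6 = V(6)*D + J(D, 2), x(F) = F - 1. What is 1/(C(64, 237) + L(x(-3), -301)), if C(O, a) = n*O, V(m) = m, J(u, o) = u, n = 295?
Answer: 1/16779 ≈ 5.9598e-5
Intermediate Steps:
x(F) = -1 + F
C(O, a) = 295*O
L(t, D) = 6 + 7*D (L(t, D) = 6 + (6*D + D) = 6 + 7*D)
1/(C(64, 237) + L(x(-3), -301)) = 1/(295*64 + (6 + 7*(-301))) = 1/(18880 + (6 - 2107)) = 1/(18880 - 2101) = 1/16779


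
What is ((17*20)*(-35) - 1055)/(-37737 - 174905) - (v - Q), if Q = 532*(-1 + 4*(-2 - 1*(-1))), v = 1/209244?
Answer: -59175748050151/22247031324 ≈ -2659.9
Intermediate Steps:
v = 1/209244 ≈ 4.7791e-6
Q = -2660 (Q = 532*(-1 + 4*(-2 + 1)) = 532*(-1 + 4*(-1)) = 532*(-1 - 4) = 532*(-5) = -2660)
((17*20)*(-35) - 1055)/(-37737 - 174905) - (v - Q) = ((17*20)*(-35) - 1055)/(-37737 - 174905) - (1/209244 - 1*(-2660)) = (340*(-35) - 1055)/(-212642) - (1/209244 + 2660) = (-11900 - 1055)*(-1/212642) - 1*556589041/209244 = -12955*(-1/212642) - 556589041/209244 = 12955/212642 - 556589041/209244 = -59175748050151/22247031324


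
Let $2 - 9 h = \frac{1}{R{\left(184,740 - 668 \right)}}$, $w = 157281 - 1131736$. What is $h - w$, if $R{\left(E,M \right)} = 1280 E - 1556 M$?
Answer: $\frac{361000579445}{370464} \approx 9.7446 \cdot 10^{5}$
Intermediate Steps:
$w = -974455$ ($w = 157281 - 1131736 = -974455$)
$R{\left(E,M \right)} = - 1556 M + 1280 E$
$h = \frac{82325}{370464}$ ($h = \frac{2}{9} - \frac{1}{9 \left(- 1556 \left(740 - 668\right) + 1280 \cdot 184\right)} = \frac{2}{9} - \frac{1}{9 \left(- 1556 \left(740 - 668\right) + 235520\right)} = \frac{2}{9} - \frac{1}{9 \left(\left(-1556\right) 72 + 235520\right)} = \frac{2}{9} - \frac{1}{9 \left(-112032 + 235520\right)} = \frac{2}{9} - \frac{1}{9 \cdot 123488} = \frac{2}{9} - \frac{1}{1111392} = \frac{82325}{370464} \approx 0.22222$)
$h - w = \frac{82325}{370464} - -974455 = \frac{82325}{370464} + 974455 = \frac{361000579445}{370464}$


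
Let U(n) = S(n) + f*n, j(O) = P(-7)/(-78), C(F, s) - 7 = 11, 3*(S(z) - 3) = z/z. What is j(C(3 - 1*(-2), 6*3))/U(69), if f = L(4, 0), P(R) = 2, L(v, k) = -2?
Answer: 1/5252 ≈ 0.00019040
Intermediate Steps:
f = -2
S(z) = 10/3 (S(z) = 3 + (z/z)/3 = 3 + (⅓)*1 = 3 + ⅓ = 10/3)
C(F, s) = 18 (C(F, s) = 7 + 11 = 18)
j(O) = -1/39 (j(O) = 2/(-78) = 2*(-1/78) = -1/39)
U(n) = 10/3 - 2*n
j(C(3 - 1*(-2), 6*3))/U(69) = -1/(39*(10/3 - 2*69)) = -1/(39*(10/3 - 138)) = -1/(39*(-404/3)) = -1/39*(-3/404) = 1/5252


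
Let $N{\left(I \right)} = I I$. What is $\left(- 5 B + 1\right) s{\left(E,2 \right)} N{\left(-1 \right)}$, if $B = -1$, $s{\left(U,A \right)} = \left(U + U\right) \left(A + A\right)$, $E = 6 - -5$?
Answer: $528$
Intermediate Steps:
$E = 11$ ($E = 6 + 5 = 11$)
$s{\left(U,A \right)} = 4 A U$ ($s{\left(U,A \right)} = 2 U 2 A = 4 A U$)
$N{\left(I \right)} = I^{2}$
$\left(- 5 B + 1\right) s{\left(E,2 \right)} N{\left(-1 \right)} = \left(\left(-5\right) \left(-1\right) + 1\right) 4 \cdot 2 \cdot 11 \left(-1\right)^{2} = \left(5 + 1\right) 88 \cdot 1 = 6 \cdot 88 \cdot 1 = 528 \cdot 1 = 528$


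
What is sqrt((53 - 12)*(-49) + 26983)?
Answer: sqrt(24974) ≈ 158.03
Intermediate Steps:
sqrt((53 - 12)*(-49) + 26983) = sqrt(41*(-49) + 26983) = sqrt(-2009 + 26983) = sqrt(24974)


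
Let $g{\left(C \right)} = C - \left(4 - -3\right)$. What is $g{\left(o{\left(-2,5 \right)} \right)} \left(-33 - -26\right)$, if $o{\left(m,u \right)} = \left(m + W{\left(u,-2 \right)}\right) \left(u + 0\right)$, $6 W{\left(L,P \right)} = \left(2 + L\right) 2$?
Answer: $\frac{112}{3} \approx 37.333$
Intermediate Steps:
$W{\left(L,P \right)} = \frac{2}{3} + \frac{L}{3}$ ($W{\left(L,P \right)} = \frac{\left(2 + L\right) 2}{6} = \frac{4 + 2 L}{6} = \frac{2}{3} + \frac{L}{3}$)
$o{\left(m,u \right)} = u \left(\frac{2}{3} + m + \frac{u}{3}\right)$ ($o{\left(m,u \right)} = \left(m + \left(\frac{2}{3} + \frac{u}{3}\right)\right) \left(u + 0\right) = \left(\frac{2}{3} + m + \frac{u}{3}\right) u = u \left(\frac{2}{3} + m + \frac{u}{3}\right)$)
$g{\left(C \right)} = -7 + C$ ($g{\left(C \right)} = C - \left(4 + 3\right) = C - 7 = -7 + C$)
$g{\left(o{\left(-2,5 \right)} \right)} \left(-33 - -26\right) = \left(-7 + \frac{1}{3} \cdot 5 \left(2 + 5 + 3 \left(-2\right)\right)\right) \left(-33 - -26\right) = \left(-7 + \frac{1}{3} \cdot 5 \left(2 + 5 - 6\right)\right) \left(-33 + 26\right) = \left(-7 + \frac{1}{3} \cdot 5 \cdot 1\right) \left(-7\right) = \left(-7 + \frac{5}{3}\right) \left(-7\right) = \left(- \frac{16}{3}\right) \left(-7\right) = \frac{112}{3}$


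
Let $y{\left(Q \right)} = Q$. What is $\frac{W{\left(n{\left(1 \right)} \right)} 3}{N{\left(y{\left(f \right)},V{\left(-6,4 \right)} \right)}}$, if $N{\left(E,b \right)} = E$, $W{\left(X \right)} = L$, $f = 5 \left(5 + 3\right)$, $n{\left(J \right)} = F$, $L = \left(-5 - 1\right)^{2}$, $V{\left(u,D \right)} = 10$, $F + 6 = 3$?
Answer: $\frac{27}{10} \approx 2.7$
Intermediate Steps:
$F = -3$ ($F = -6 + 3 = -3$)
$L = 36$ ($L = \left(-6\right)^{2} = 36$)
$n{\left(J \right)} = -3$
$f = 40$ ($f = 5 \cdot 8 = 40$)
$W{\left(X \right)} = 36$
$\frac{W{\left(n{\left(1 \right)} \right)} 3}{N{\left(y{\left(f \right)},V{\left(-6,4 \right)} \right)}} = \frac{36 \cdot 3}{40} = 108 \cdot \frac{1}{40} = \frac{27}{10}$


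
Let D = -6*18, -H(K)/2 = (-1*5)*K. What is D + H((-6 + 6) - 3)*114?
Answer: -3528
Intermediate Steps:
H(K) = 10*K (H(K) = -2*(-1*5)*K = -(-10)*K = 10*K)
D = -108
D + H((-6 + 6) - 3)*114 = -108 + (10*((-6 + 6) - 3))*114 = -108 + (10*(0 - 3))*114 = -108 + (10*(-3))*114 = -108 - 30*114 = -108 - 3420 = -3528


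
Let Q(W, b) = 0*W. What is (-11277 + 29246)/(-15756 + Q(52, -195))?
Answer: -17969/15756 ≈ -1.1405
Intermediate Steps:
Q(W, b) = 0
(-11277 + 29246)/(-15756 + Q(52, -195)) = (-11277 + 29246)/(-15756 + 0) = 17969/(-15756) = 17969*(-1/15756) = -17969/15756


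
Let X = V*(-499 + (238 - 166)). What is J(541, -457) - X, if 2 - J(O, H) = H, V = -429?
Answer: -182724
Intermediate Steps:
J(O, H) = 2 - H
X = 183183 (X = -429*(-499 + (238 - 166)) = -429*(-499 + 72) = -429*(-427) = 183183)
J(541, -457) - X = (2 - 1*(-457)) - 1*183183 = (2 + 457) - 183183 = 459 - 183183 = -182724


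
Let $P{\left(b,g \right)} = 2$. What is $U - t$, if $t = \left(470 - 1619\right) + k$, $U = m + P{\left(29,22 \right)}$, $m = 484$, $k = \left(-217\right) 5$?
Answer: $2720$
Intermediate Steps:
$k = -1085$
$U = 486$ ($U = 484 + 2 = 486$)
$t = -2234$ ($t = \left(470 - 1619\right) - 1085 = -1149 - 1085 = -2234$)
$U - t = 486 - -2234 = 486 + 2234 = 2720$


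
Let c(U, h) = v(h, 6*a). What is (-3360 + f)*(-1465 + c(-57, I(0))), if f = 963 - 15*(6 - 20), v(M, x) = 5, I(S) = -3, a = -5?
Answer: 3193020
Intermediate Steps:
c(U, h) = 5
f = 1173 (f = 963 - 15*(-14) = 963 + 210 = 1173)
(-3360 + f)*(-1465 + c(-57, I(0))) = (-3360 + 1173)*(-1465 + 5) = -2187*(-1460) = 3193020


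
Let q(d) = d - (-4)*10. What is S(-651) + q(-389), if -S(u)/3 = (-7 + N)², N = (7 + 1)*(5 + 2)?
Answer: -7552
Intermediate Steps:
N = 56 (N = 8*7 = 56)
S(u) = -7203 (S(u) = -3*(-7 + 56)² = -3*49² = -3*2401 = -7203)
q(d) = 40 + d (q(d) = d - 1*(-40) = d + 40 = 40 + d)
S(-651) + q(-389) = -7203 + (40 - 389) = -7203 - 349 = -7552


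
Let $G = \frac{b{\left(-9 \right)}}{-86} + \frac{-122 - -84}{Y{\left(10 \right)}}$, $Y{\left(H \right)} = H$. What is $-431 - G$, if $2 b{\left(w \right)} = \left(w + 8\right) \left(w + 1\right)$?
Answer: $- \frac{91838}{215} \approx -427.15$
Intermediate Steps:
$b{\left(w \right)} = \frac{\left(1 + w\right) \left(8 + w\right)}{2}$ ($b{\left(w \right)} = \frac{\left(w + 8\right) \left(w + 1\right)}{2} = \frac{\left(8 + w\right) \left(1 + w\right)}{2} = \frac{\left(1 + w\right) \left(8 + w\right)}{2}$)
$G = - \frac{827}{215}$ ($G = \frac{4 + \frac{\left(-9\right)^{2}}{2} + \frac{9}{2} \left(-9\right)}{-86} + \frac{-122 - -84}{10} = \left(4 + \frac{1}{2} \cdot 81 - \frac{81}{2}\right) \left(- \frac{1}{86}\right) + \left(-122 + 84\right) \frac{1}{10} = \left(4 + \frac{81}{2} - \frac{81}{2}\right) \left(- \frac{1}{86}\right) - \frac{19}{5} = 4 \left(- \frac{1}{86}\right) - \frac{19}{5} = - \frac{2}{43} - \frac{19}{5} = - \frac{827}{215} \approx -3.8465$)
$-431 - G = -431 - - \frac{827}{215} = -431 + \frac{827}{215} = - \frac{91838}{215}$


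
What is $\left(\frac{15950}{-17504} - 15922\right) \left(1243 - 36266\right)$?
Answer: $\frac{4880711383337}{8752} \approx 5.5767 \cdot 10^{8}$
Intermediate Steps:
$\left(\frac{15950}{-17504} - 15922\right) \left(1243 - 36266\right) = \left(15950 \left(- \frac{1}{17504}\right) - 15922\right) \left(-35023\right) = \left(- \frac{7975}{8752} - 15922\right) \left(-35023\right) = \left(- \frac{139357319}{8752}\right) \left(-35023\right) = \frac{4880711383337}{8752}$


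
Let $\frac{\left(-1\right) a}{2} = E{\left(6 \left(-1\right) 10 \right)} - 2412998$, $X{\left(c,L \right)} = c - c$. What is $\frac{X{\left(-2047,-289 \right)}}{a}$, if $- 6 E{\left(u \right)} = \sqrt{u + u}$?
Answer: $0$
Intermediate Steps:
$E{\left(u \right)} = - \frac{\sqrt{2} \sqrt{u}}{6}$ ($E{\left(u \right)} = - \frac{\sqrt{u + u}}{6} = - \frac{\sqrt{2 u}}{6} = - \frac{\sqrt{2} \sqrt{u}}{6}$)
$X{\left(c,L \right)} = 0$
$a = 4825996 + \frac{2 i \sqrt{30}}{3}$ ($a = - 2 \left(- \frac{\sqrt{2} \sqrt{6 \left(-1\right) 10}}{6} - 2412998\right) = - 2 \left(- \frac{\sqrt{2} \sqrt{\left(-6\right) 10}}{6} - 2412998\right) = - 2 \left(- \frac{\sqrt{2} \sqrt{-60}}{6} - 2412998\right) = - 2 \left(- \frac{\sqrt{2} \cdot 2 i \sqrt{15}}{6} - 2412998\right) = - 2 \left(- \frac{i \sqrt{30}}{3} - 2412998\right) = - 2 \left(-2412998 - \frac{i \sqrt{30}}{3}\right) = 4825996 + \frac{2 i \sqrt{30}}{3} \approx 4.826 \cdot 10^{6} + 3.6515 i$)
$\frac{X{\left(-2047,-289 \right)}}{a} = \frac{0}{4825996 + \frac{2 i \sqrt{30}}{3}} = 0$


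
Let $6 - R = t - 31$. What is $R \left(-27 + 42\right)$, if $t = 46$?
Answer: $-135$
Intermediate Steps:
$R = -9$ ($R = 6 - \left(46 - 31\right) = 6 - 15 = -9$)
$R \left(-27 + 42\right) = - 9 \left(-27 + 42\right) = \left(-9\right) 15 = -135$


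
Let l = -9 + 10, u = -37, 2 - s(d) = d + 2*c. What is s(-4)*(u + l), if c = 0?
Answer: -216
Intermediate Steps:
s(d) = 2 - d (s(d) = 2 - (d + 2*0) = 2 - (d + 0) = 2 - d)
l = 1
s(-4)*(u + l) = (2 - 1*(-4))*(-37 + 1) = (2 + 4)*(-36) = 6*(-36) = -216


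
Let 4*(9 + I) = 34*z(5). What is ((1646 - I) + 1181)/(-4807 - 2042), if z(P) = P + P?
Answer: -917/2283 ≈ -0.40166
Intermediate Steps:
z(P) = 2*P
I = 76 (I = -9 + (34*(2*5))/4 = -9 + (34*10)/4 = -9 + (¼)*340 = -9 + 85 = 76)
((1646 - I) + 1181)/(-4807 - 2042) = ((1646 - 1*76) + 1181)/(-4807 - 2042) = ((1646 - 76) + 1181)/(-6849) = (1570 + 1181)*(-1/6849) = 2751*(-1/6849) = -917/2283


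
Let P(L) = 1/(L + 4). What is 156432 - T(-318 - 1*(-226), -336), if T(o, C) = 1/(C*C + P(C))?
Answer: 5863301471140/37481471 ≈ 1.5643e+5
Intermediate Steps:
P(L) = 1/(4 + L)
T(o, C) = 1/(C**2 + 1/(4 + C)) (T(o, C) = 1/(C*C + 1/(4 + C)) = 1/(C**2 + 1/(4 + C)))
156432 - T(-318 - 1*(-226), -336) = 156432 - (4 - 336)/(1 + (-336)**2*(4 - 336)) = 156432 - (-332)/(1 + 112896*(-332)) = 156432 - (-332)/(1 - 37481472) = 156432 - (-332)/(-37481471) = 156432 - (-1)*(-332)/37481471 = 156432 - 1*332/37481471 = 156432 - 332/37481471 = 5863301471140/37481471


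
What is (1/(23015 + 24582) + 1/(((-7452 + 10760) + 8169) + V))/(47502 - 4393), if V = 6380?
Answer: 65454/36640047466561 ≈ 1.7864e-9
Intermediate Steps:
(1/(23015 + 24582) + 1/(((-7452 + 10760) + 8169) + V))/(47502 - 4393) = (1/(23015 + 24582) + 1/(((-7452 + 10760) + 8169) + 6380))/(47502 - 4393) = (1/47597 + 1/((3308 + 8169) + 6380))/43109 = (1/47597 + 1/(11477 + 6380))*(1/43109) = (1/47597 + 1/17857)*(1/43109) = (65454/849939629)*(1/43109) = 65454/36640047466561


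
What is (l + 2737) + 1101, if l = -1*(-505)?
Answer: 4343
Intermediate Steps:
l = 505
(l + 2737) + 1101 = (505 + 2737) + 1101 = 3242 + 1101 = 4343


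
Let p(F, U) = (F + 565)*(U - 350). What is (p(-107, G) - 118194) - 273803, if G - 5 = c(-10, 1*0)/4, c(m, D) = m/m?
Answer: -1099785/2 ≈ -5.4989e+5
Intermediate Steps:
c(m, D) = 1
G = 21/4 (G = 5 + 1/4 = 5 + 1*(¼) = 5 + ¼ = 21/4 ≈ 5.2500)
p(F, U) = (-350 + U)*(565 + F) (p(F, U) = (565 + F)*(-350 + U) = (-350 + U)*(565 + F))
(p(-107, G) - 118194) - 273803 = ((-197750 - 350*(-107) + 565*(21/4) - 107*21/4) - 118194) - 273803 = ((-197750 + 37450 + 11865/4 - 2247/4) - 118194) - 273803 = (-315791/2 - 118194) - 273803 = -552179/2 - 273803 = -1099785/2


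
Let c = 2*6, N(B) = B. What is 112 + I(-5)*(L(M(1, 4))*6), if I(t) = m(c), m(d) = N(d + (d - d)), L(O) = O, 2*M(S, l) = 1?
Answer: 148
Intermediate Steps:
M(S, l) = ½ (M(S, l) = (½)*1 = ½)
c = 12
m(d) = d (m(d) = d + (d - d) = d + 0 = d)
I(t) = 12
112 + I(-5)*(L(M(1, 4))*6) = 112 + 12*((½)*6) = 112 + 12*3 = 112 + 36 = 148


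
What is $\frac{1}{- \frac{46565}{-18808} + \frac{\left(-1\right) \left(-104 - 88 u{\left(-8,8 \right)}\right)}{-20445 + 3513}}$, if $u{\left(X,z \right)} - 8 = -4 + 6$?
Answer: $\frac{26538088}{64160959} \approx 0.41362$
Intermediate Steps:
$u{\left(X,z \right)} = 10$ ($u{\left(X,z \right)} = 8 + \left(-4 + 6\right) = 8 + 2 = 10$)
$\frac{1}{- \frac{46565}{-18808} + \frac{\left(-1\right) \left(-104 - 88 u{\left(-8,8 \right)}\right)}{-20445 + 3513}} = \frac{1}{- \frac{46565}{-18808} + \frac{\left(-1\right) \left(-104 - 880\right)}{-20445 + 3513}} = \frac{1}{\left(-46565\right) \left(- \frac{1}{18808}\right) + \frac{\left(-1\right) \left(-104 - 880\right)}{-16932}} = \frac{1}{\frac{46565}{18808} + \left(-1\right) \left(-984\right) \left(- \frac{1}{16932}\right)} = \frac{1}{\frac{46565}{18808} + 984 \left(- \frac{1}{16932}\right)} = \frac{1}{\frac{46565}{18808} - \frac{82}{1411}} = \frac{1}{\frac{64160959}{26538088}} = \frac{26538088}{64160959}$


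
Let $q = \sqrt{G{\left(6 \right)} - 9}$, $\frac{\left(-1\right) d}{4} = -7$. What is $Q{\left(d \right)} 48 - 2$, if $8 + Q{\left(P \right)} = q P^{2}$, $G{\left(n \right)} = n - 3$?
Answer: $-386 + 37632 i \sqrt{6} \approx -386.0 + 92179.0 i$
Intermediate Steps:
$d = 28$ ($d = \left(-4\right) \left(-7\right) = 28$)
$G{\left(n \right)} = -3 + n$
$q = i \sqrt{6}$ ($q = \sqrt{\left(-3 + 6\right) - 9} = \sqrt{3 - 9} = \sqrt{-6} = i \sqrt{6} \approx 2.4495 i$)
$Q{\left(P \right)} = -8 + i \sqrt{6} P^{2}$
$Q{\left(d \right)} 48 - 2 = \left(-8 + i \sqrt{6} \cdot 28^{2}\right) 48 - 2 = \left(-8 + i \sqrt{6} \cdot 784\right) 48 - 2 = \left(-8 + 784 i \sqrt{6}\right) 48 - 2 = \left(-384 + 37632 i \sqrt{6}\right) - 2 = -386 + 37632 i \sqrt{6}$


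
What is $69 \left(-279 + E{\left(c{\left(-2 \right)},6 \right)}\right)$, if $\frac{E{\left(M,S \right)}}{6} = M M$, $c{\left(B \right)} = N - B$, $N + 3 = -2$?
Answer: $-15525$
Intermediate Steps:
$N = -5$ ($N = -3 - 2 = -5$)
$c{\left(B \right)} = -5 - B$
$E{\left(M,S \right)} = 6 M^{2}$ ($E{\left(M,S \right)} = 6 M M = 6 M^{2}$)
$69 \left(-279 + E{\left(c{\left(-2 \right)},6 \right)}\right) = 69 \left(-279 + 6 \left(-5 - -2\right)^{2}\right) = 69 \left(-279 + 6 \left(-5 + 2\right)^{2}\right) = 69 \left(-279 + 6 \left(-3\right)^{2}\right) = 69 \left(-279 + 6 \cdot 9\right) = 69 \left(-279 + 54\right) = 69 \left(-225\right) = -15525$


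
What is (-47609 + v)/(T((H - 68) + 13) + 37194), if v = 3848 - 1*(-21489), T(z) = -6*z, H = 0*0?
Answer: -1856/3127 ≈ -0.59354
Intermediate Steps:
H = 0
v = 25337 (v = 3848 + 21489 = 25337)
(-47609 + v)/(T((H - 68) + 13) + 37194) = (-47609 + 25337)/(-6*((0 - 68) + 13) + 37194) = -22272/(-6*(-68 + 13) + 37194) = -22272/(-6*(-55) + 37194) = -22272/(330 + 37194) = -22272/37524 = -22272*1/37524 = -1856/3127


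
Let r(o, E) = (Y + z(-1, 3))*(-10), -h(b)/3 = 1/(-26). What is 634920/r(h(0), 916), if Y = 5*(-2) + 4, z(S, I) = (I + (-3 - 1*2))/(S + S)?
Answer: 63492/5 ≈ 12698.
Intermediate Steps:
z(S, I) = (-5 + I)/(2*S) (z(S, I) = (I + (-3 - 2))/((2*S)) = (I - 5)*(1/(2*S)) = (-5 + I)*(1/(2*S)) = (-5 + I)/(2*S))
Y = -6 (Y = -10 + 4 = -6)
h(b) = 3/26 (h(b) = -3/(-26) = -3*(-1/26) = 3/26)
r(o, E) = 50 (r(o, E) = (-6 + (½)*(-5 + 3)/(-1))*(-10) = (-6 + (½)*(-1)*(-2))*(-10) = (-6 + 1)*(-10) = -5*(-10) = 50)
634920/r(h(0), 916) = 634920/50 = 634920*(1/50) = 63492/5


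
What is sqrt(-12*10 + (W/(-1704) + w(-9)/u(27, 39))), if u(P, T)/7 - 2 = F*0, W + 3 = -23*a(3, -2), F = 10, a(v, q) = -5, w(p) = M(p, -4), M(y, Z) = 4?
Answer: 4*I*sqrt(16642542)/1491 ≈ 10.944*I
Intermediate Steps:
w(p) = 4
W = 112 (W = -3 - 23*(-5) = -3 + 115 = 112)
u(P, T) = 14 (u(P, T) = 14 + 7*(10*0) = 14 + 7*0 = 14 + 0 = 14)
sqrt(-12*10 + (W/(-1704) + w(-9)/u(27, 39))) = sqrt(-12*10 + (112/(-1704) + 4/14)) = sqrt(-120 + (112*(-1/1704) + 4*(1/14))) = sqrt(-120 + (-14/213 + 2/7)) = sqrt(-120 + 328/1491) = sqrt(-178592/1491) = 4*I*sqrt(16642542)/1491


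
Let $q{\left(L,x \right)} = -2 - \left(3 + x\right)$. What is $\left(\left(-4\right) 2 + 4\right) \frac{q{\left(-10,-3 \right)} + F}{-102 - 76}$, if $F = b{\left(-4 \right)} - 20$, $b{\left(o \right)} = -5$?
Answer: $- \frac{54}{89} \approx -0.60674$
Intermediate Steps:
$q{\left(L,x \right)} = -5 - x$ ($q{\left(L,x \right)} = -2 - \left(3 + x\right) = -5 - x$)
$F = -25$ ($F = -5 - 20 = -25$)
$\left(\left(-4\right) 2 + 4\right) \frac{q{\left(-10,-3 \right)} + F}{-102 - 76} = \left(\left(-4\right) 2 + 4\right) \frac{\left(-5 - -3\right) - 25}{-102 - 76} = \left(-8 + 4\right) \frac{\left(-5 + 3\right) - 25}{-178} = - 4 \left(-2 - 25\right) \left(- \frac{1}{178}\right) = - 4 \left(\left(-27\right) \left(- \frac{1}{178}\right)\right) = \left(-4\right) \frac{27}{178} = - \frac{54}{89}$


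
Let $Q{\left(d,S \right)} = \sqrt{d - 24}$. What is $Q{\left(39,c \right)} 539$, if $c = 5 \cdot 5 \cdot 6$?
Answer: $539 \sqrt{15} \approx 2087.5$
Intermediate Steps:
$c = 150$ ($c = 25 \cdot 6 = 150$)
$Q{\left(d,S \right)} = \sqrt{-24 + d}$
$Q{\left(39,c \right)} 539 = \sqrt{-24 + 39} \cdot 539 = \sqrt{15} \cdot 539 = 539 \sqrt{15}$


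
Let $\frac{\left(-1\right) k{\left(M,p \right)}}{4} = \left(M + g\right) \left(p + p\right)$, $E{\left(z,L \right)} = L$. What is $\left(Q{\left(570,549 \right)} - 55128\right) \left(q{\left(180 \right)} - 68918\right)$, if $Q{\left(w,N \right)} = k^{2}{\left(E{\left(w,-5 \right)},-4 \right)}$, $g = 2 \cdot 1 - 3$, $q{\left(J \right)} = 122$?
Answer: $1256490144$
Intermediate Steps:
$g = -1$ ($g = 2 - 3 = -1$)
$k{\left(M,p \right)} = - 8 p \left(-1 + M\right)$ ($k{\left(M,p \right)} = - 4 \left(M - 1\right) \left(p + p\right) = - 4 \left(-1 + M\right) 2 p = - 4 \cdot 2 p \left(-1 + M\right) = - 8 p \left(-1 + M\right)$)
$Q{\left(w,N \right)} = 36864$ ($Q{\left(w,N \right)} = \left(8 \left(-4\right) \left(1 - -5\right)\right)^{2} = \left(8 \left(-4\right) \left(1 + 5\right)\right)^{2} = \left(8 \left(-4\right) 6\right)^{2} = \left(-192\right)^{2} = 36864$)
$\left(Q{\left(570,549 \right)} - 55128\right) \left(q{\left(180 \right)} - 68918\right) = \left(36864 - 55128\right) \left(122 - 68918\right) = \left(-18264\right) \left(-68796\right) = 1256490144$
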